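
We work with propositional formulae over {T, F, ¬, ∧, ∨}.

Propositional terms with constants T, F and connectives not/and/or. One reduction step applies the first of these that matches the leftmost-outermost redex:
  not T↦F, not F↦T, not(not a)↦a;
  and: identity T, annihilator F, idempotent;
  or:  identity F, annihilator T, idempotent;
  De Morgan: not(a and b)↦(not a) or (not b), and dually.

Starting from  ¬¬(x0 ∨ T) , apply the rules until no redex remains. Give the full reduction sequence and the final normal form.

Answer: normal form = T  (in 2 steps)

Working:
  start: ¬¬(x0 ∨ T)
  →1  x0 ∨ T
  →2  T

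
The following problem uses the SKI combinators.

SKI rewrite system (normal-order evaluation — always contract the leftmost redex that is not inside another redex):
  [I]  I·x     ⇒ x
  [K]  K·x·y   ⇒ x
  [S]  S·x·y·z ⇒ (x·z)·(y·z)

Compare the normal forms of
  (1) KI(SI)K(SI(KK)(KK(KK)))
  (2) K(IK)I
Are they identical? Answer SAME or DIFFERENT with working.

Term A:
  start: KI(SI)K(SI(KK)(KK(KK)))
  →1  IK(SI(KK)(KK(KK)))
  →2  K(SI(KK)(KK(KK)))
  →3  K(I(KK(KK))(KK(KK(KK))))
  →4  K(KK(KK)(KK(KK(KK))))
  →5  K(K(KK(KK(KK))))
  →6  K(KK)

Term B:
  start: K(IK)I
  →1  IK
  →2  K

Answer: DIFFERENT — A ⇓ K(KK), B ⇓ K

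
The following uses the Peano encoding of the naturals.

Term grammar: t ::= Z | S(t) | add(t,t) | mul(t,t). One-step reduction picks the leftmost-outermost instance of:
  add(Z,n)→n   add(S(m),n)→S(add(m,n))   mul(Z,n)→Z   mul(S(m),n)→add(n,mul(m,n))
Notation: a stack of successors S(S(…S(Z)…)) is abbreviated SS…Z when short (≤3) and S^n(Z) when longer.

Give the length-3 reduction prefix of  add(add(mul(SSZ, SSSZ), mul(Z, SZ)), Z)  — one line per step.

Answer: after 3 steps: add(S(add(add(SSZ, mul(SZ, SSSZ)), mul(Z, SZ))), Z)

Reduction:
  start: add(add(mul(SSZ, SSSZ), mul(Z, SZ)), Z)
  [1] add(add(add(SSSZ, mul(SZ, SSSZ)), mul(Z, SZ)), Z)
  [2] add(add(S(add(SSZ, mul(SZ, SSSZ))), mul(Z, SZ)), Z)
  [3] add(S(add(add(SSZ, mul(SZ, SSSZ)), mul(Z, SZ))), Z)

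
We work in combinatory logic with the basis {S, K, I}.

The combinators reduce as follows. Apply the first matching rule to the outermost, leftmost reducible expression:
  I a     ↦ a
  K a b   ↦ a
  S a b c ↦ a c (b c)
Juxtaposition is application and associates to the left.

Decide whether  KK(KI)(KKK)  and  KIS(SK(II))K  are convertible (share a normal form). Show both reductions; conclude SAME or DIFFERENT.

Answer: DIFFERENT — A ⇓ KK, B ⇓ K

Working:
Term A:
  start: KK(KI)(KKK)
  step 1: K(KKK)
  step 2: KK

Term B:
  start: KIS(SK(II))K
  step 1: I(SK(II))K
  step 2: SK(II)K
  step 3: KK(IIK)
  step 4: K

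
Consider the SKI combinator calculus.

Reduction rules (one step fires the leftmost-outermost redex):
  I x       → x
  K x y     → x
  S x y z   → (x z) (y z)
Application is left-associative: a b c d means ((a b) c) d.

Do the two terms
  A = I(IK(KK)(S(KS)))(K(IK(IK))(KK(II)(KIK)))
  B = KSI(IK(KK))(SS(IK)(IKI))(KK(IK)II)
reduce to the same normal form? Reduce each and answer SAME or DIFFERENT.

Term A:
  start: I(IK(KK)(S(KS)))(K(IK(IK))(KK(II)(KIK)))
  step 1: IK(KK)(S(KS))(K(IK(IK))(KK(II)(KIK)))
  step 2: K(KK)(S(KS))(K(IK(IK))(KK(II)(KIK)))
  step 3: KK(K(IK(IK))(KK(II)(KIK)))
  step 4: K

Term B:
  start: KSI(IK(KK))(SS(IK)(IKI))(KK(IK)II)
  step 1: S(IK(KK))(SS(IK)(IKI))(KK(IK)II)
  step 2: IK(KK)(KK(IK)II)(SS(IK)(IKI)(KK(IK)II))
  step 3: K(KK)(KK(IK)II)(SS(IK)(IKI)(KK(IK)II))
  step 4: KK(SS(IK)(IKI)(KK(IK)II))
  step 5: K

Answer: SAME — A ⇓ K, B ⇓ K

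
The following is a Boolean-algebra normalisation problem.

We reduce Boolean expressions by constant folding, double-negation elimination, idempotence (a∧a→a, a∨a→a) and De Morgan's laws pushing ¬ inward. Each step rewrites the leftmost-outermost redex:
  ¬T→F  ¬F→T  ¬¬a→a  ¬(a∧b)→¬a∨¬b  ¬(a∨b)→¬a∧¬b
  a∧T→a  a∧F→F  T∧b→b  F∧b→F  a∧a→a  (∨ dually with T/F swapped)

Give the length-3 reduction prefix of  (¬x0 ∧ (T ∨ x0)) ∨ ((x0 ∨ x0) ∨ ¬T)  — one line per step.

Answer: after 3 steps: ¬x0 ∨ (x0 ∨ ¬T)

Working:
  start: (¬x0 ∧ (T ∨ x0)) ∨ ((x0 ∨ x0) ∨ ¬T)
  [1] (¬x0 ∧ T) ∨ ((x0 ∨ x0) ∨ ¬T)
  [2] ¬x0 ∨ ((x0 ∨ x0) ∨ ¬T)
  [3] ¬x0 ∨ (x0 ∨ ¬T)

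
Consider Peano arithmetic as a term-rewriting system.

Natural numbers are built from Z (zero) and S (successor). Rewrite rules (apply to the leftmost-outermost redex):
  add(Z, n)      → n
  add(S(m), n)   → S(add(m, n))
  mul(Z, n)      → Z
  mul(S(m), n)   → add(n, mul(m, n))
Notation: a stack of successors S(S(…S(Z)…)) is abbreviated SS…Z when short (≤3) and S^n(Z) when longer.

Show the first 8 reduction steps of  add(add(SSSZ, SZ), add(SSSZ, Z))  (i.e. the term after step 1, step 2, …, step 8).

  start: add(add(SSSZ, SZ), add(SSSZ, Z))
  step 1: add(S(add(SSZ, SZ)), add(SSSZ, Z))
  step 2: S(add(add(SSZ, SZ), add(SSSZ, Z)))
  step 3: S(add(S(add(SZ, SZ)), add(SSSZ, Z)))
  step 4: S(S(add(add(SZ, SZ), add(SSSZ, Z))))
  step 5: S(S(add(S(add(Z, SZ)), add(SSSZ, Z))))
  step 6: S(S(S(add(add(Z, SZ), add(SSSZ, Z)))))
  step 7: S(S(S(add(SZ, add(SSSZ, Z)))))
  step 8: S(S(S(S(add(Z, add(SSSZ, Z))))))

Answer: after 8 steps: S(S(S(S(add(Z, add(SSSZ, Z))))))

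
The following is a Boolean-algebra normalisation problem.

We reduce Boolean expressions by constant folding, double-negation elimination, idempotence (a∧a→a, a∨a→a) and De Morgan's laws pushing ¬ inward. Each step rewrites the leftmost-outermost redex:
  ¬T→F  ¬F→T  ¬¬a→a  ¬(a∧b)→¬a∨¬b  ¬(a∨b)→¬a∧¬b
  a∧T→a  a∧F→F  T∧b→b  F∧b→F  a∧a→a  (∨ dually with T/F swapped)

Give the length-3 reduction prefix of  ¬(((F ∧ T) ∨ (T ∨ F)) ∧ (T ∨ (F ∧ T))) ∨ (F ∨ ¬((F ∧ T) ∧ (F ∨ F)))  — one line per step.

Answer: after 3 steps: (((¬F ∨ ¬T) ∧ ¬(T ∨ F)) ∨ ¬(T ∨ (F ∧ T))) ∨ (F ∨ ¬((F ∧ T) ∧ (F ∨ F)))

Working:
  start: ¬(((F ∧ T) ∨ (T ∨ F)) ∧ (T ∨ (F ∧ T))) ∨ (F ∨ ¬((F ∧ T) ∧ (F ∨ F)))
  [1] (¬((F ∧ T) ∨ (T ∨ F)) ∨ ¬(T ∨ (F ∧ T))) ∨ (F ∨ ¬((F ∧ T) ∧ (F ∨ F)))
  [2] ((¬(F ∧ T) ∧ ¬(T ∨ F)) ∨ ¬(T ∨ (F ∧ T))) ∨ (F ∨ ¬((F ∧ T) ∧ (F ∨ F)))
  [3] (((¬F ∨ ¬T) ∧ ¬(T ∨ F)) ∨ ¬(T ∨ (F ∧ T))) ∨ (F ∨ ¬((F ∧ T) ∧ (F ∨ F)))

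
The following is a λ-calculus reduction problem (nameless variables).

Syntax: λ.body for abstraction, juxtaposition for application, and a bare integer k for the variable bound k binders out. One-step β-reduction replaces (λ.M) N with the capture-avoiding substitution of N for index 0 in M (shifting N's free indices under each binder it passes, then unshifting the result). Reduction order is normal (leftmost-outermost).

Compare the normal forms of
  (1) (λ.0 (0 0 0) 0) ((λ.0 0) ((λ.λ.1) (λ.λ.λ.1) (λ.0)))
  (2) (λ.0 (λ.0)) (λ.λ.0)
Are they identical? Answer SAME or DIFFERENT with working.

Term A:
  start: (λ.0 (0 0 0) 0) ((λ.0 0) ((λ.λ.1) (λ.λ.λ.1) (λ.0)))
  step 1: (λ.0 0) ((λ.λ.1) (λ.λ.λ.1) (λ.0)) ((λ.0 0) ((λ.λ.1) (λ.λ.λ.1) (λ.0)) ((λ.0 0) ((λ.λ.1) (λ.λ.λ.1) (λ.0))) ((λ.0 0) ((λ.λ.1) (λ.λ.λ.1) (λ.0)))) ((λ.0 0) ((λ.λ.1) (λ.λ.λ.1) (λ.0)))
  step 2: (λ.λ.1) (λ.λ.λ.1) (λ.0) ((λ.λ.1) (λ.λ.λ.1) (λ.0)) ((λ.0 0) ((λ.λ.1) (λ.λ.λ.1) (λ.0)) ((λ.0 0) ((λ.λ.1) (λ.λ.λ.1) (λ.0))) ((λ.0 0) ((λ.λ.1) (λ.λ.λ.1) (λ.0)))) ((λ.0 0) ((λ.λ.1) (λ.λ.λ.1) (λ.0)))
  step 3: (λ.λ.λ.λ.1) (λ.0) ((λ.λ.1) (λ.λ.λ.1) (λ.0)) ((λ.0 0) ((λ.λ.1) (λ.λ.λ.1) (λ.0)) ((λ.0 0) ((λ.λ.1) (λ.λ.λ.1) (λ.0))) ((λ.0 0) ((λ.λ.1) (λ.λ.λ.1) (λ.0)))) ((λ.0 0) ((λ.λ.1) (λ.λ.λ.1) (λ.0)))
  step 4: (λ.λ.λ.1) ((λ.λ.1) (λ.λ.λ.1) (λ.0)) ((λ.0 0) ((λ.λ.1) (λ.λ.λ.1) (λ.0)) ((λ.0 0) ((λ.λ.1) (λ.λ.λ.1) (λ.0))) ((λ.0 0) ((λ.λ.1) (λ.λ.λ.1) (λ.0)))) ((λ.0 0) ((λ.λ.1) (λ.λ.λ.1) (λ.0)))
  step 5: (λ.λ.1) ((λ.0 0) ((λ.λ.1) (λ.λ.λ.1) (λ.0)) ((λ.0 0) ((λ.λ.1) (λ.λ.λ.1) (λ.0))) ((λ.0 0) ((λ.λ.1) (λ.λ.λ.1) (λ.0)))) ((λ.0 0) ((λ.λ.1) (λ.λ.λ.1) (λ.0)))
  step 6: (λ.(λ.0 0) ((λ.λ.1) (λ.λ.λ.1) (λ.0)) ((λ.0 0) ((λ.λ.1) (λ.λ.λ.1) (λ.0))) ((λ.0 0) ((λ.λ.1) (λ.λ.λ.1) (λ.0)))) ((λ.0 0) ((λ.λ.1) (λ.λ.λ.1) (λ.0)))
  step 7: (λ.0 0) ((λ.λ.1) (λ.λ.λ.1) (λ.0)) ((λ.0 0) ((λ.λ.1) (λ.λ.λ.1) (λ.0))) ((λ.0 0) ((λ.λ.1) (λ.λ.λ.1) (λ.0)))
  step 8: (λ.λ.1) (λ.λ.λ.1) (λ.0) ((λ.λ.1) (λ.λ.λ.1) (λ.0)) ((λ.0 0) ((λ.λ.1) (λ.λ.λ.1) (λ.0))) ((λ.0 0) ((λ.λ.1) (λ.λ.λ.1) (λ.0)))
  step 9: (λ.λ.λ.λ.1) (λ.0) ((λ.λ.1) (λ.λ.λ.1) (λ.0)) ((λ.0 0) ((λ.λ.1) (λ.λ.λ.1) (λ.0))) ((λ.0 0) ((λ.λ.1) (λ.λ.λ.1) (λ.0)))
  step 10: (λ.λ.λ.1) ((λ.λ.1) (λ.λ.λ.1) (λ.0)) ((λ.0 0) ((λ.λ.1) (λ.λ.λ.1) (λ.0))) ((λ.0 0) ((λ.λ.1) (λ.λ.λ.1) (λ.0)))
  step 11: (λ.λ.1) ((λ.0 0) ((λ.λ.1) (λ.λ.λ.1) (λ.0))) ((λ.0 0) ((λ.λ.1) (λ.λ.λ.1) (λ.0)))
  step 12: (λ.(λ.0 0) ((λ.λ.1) (λ.λ.λ.1) (λ.0))) ((λ.0 0) ((λ.λ.1) (λ.λ.λ.1) (λ.0)))
  step 13: (λ.0 0) ((λ.λ.1) (λ.λ.λ.1) (λ.0))
  step 14: (λ.λ.1) (λ.λ.λ.1) (λ.0) ((λ.λ.1) (λ.λ.λ.1) (λ.0))
  step 15: (λ.λ.λ.λ.1) (λ.0) ((λ.λ.1) (λ.λ.λ.1) (λ.0))
  step 16: (λ.λ.λ.1) ((λ.λ.1) (λ.λ.λ.1) (λ.0))
  step 17: λ.λ.1

Term B:
  start: (λ.0 (λ.0)) (λ.λ.0)
  step 1: (λ.λ.0) (λ.0)
  step 2: λ.0

Answer: DIFFERENT — A ⇓ λ.λ.1, B ⇓ λ.0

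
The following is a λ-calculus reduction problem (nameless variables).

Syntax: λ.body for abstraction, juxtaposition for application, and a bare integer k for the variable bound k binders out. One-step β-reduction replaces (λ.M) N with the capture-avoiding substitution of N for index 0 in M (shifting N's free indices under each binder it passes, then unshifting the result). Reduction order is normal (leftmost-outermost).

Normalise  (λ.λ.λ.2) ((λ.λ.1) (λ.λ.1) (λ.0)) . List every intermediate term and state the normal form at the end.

Answer: normal form = λ.λ.λ.λ.1  (in 3 steps)

Working:
  start: (λ.λ.λ.2) ((λ.λ.1) (λ.λ.1) (λ.0))
  [1] λ.λ.(λ.λ.1) (λ.λ.1) (λ.0)
  [2] λ.λ.(λ.λ.λ.1) (λ.0)
  [3] λ.λ.λ.λ.1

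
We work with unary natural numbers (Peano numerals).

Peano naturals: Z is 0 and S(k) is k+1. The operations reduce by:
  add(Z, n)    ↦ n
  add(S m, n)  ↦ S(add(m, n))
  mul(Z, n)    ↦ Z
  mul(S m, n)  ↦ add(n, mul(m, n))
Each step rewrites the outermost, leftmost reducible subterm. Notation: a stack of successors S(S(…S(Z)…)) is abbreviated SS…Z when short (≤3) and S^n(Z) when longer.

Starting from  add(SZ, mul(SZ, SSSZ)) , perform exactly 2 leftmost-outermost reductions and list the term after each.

  start: add(SZ, mul(SZ, SSSZ))
  [1] S(add(Z, mul(SZ, SSSZ)))
  [2] S(mul(SZ, SSSZ))

Answer: after 2 steps: S(mul(SZ, SSSZ))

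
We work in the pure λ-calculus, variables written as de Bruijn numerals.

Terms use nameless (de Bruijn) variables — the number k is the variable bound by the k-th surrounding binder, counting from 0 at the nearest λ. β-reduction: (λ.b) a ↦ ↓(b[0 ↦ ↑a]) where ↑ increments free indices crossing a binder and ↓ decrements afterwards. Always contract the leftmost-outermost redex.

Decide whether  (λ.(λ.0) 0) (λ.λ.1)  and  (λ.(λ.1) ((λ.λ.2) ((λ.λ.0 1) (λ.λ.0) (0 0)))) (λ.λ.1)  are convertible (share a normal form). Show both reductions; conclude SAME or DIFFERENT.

Term A:
  start: (λ.(λ.0) 0) (λ.λ.1)
  [1] (λ.0) (λ.λ.1)
  [2] λ.λ.1

Term B:
  start: (λ.(λ.1) ((λ.λ.2) ((λ.λ.0 1) (λ.λ.0) (0 0)))) (λ.λ.1)
  [1] (λ.λ.λ.1) ((λ.λ.λ.λ.1) ((λ.λ.0 1) (λ.λ.0) ((λ.λ.1) (λ.λ.1))))
  [2] λ.λ.1

Answer: SAME — A ⇓ λ.λ.1, B ⇓ λ.λ.1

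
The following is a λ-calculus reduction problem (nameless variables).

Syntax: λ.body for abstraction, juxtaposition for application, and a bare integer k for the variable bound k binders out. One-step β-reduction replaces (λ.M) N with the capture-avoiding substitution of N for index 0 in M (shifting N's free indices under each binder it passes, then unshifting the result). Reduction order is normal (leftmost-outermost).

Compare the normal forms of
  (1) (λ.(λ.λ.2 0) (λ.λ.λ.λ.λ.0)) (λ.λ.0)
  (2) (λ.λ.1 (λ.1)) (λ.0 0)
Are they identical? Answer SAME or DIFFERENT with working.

Answer: DIFFERENT — A ⇓ λ.λ.0, B ⇓ λ.0

Derivation:
Term A:
  start: (λ.(λ.λ.2 0) (λ.λ.λ.λ.λ.0)) (λ.λ.0)
  [1] (λ.λ.(λ.λ.0) 0) (λ.λ.λ.λ.λ.0)
  [2] λ.(λ.λ.0) 0
  [3] λ.λ.0

Term B:
  start: (λ.λ.1 (λ.1)) (λ.0 0)
  [1] λ.(λ.0 0) (λ.1)
  [2] λ.(λ.1) (λ.1)
  [3] λ.0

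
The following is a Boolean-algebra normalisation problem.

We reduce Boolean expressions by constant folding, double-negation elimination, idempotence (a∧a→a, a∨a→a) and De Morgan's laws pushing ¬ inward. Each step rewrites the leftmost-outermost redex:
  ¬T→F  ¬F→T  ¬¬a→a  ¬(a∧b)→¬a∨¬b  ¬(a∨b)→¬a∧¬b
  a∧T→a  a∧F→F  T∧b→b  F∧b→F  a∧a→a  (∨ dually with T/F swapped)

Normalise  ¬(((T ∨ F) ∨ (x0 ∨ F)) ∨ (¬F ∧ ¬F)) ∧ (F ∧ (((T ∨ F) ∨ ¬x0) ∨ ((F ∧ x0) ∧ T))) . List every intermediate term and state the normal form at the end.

  start: ¬(((T ∨ F) ∨ (x0 ∨ F)) ∨ (¬F ∧ ¬F)) ∧ (F ∧ (((T ∨ F) ∨ ¬x0) ∨ ((F ∧ x0) ∧ T)))
  [1] (¬((T ∨ F) ∨ (x0 ∨ F)) ∧ ¬(¬F ∧ ¬F)) ∧ (F ∧ (((T ∨ F) ∨ ¬x0) ∨ ((F ∧ x0) ∧ T)))
  [2] ((¬(T ∨ F) ∧ ¬(x0 ∨ F)) ∧ ¬(¬F ∧ ¬F)) ∧ (F ∧ (((T ∨ F) ∨ ¬x0) ∨ ((F ∧ x0) ∧ T)))
  [3] (((¬T ∧ ¬F) ∧ ¬(x0 ∨ F)) ∧ ¬(¬F ∧ ¬F)) ∧ (F ∧ (((T ∨ F) ∨ ¬x0) ∨ ((F ∧ x0) ∧ T)))
  [4] (((F ∧ ¬F) ∧ ¬(x0 ∨ F)) ∧ ¬(¬F ∧ ¬F)) ∧ (F ∧ (((T ∨ F) ∨ ¬x0) ∨ ((F ∧ x0) ∧ T)))
  [5] ((F ∧ ¬(x0 ∨ F)) ∧ ¬(¬F ∧ ¬F)) ∧ (F ∧ (((T ∨ F) ∨ ¬x0) ∨ ((F ∧ x0) ∧ T)))
  [6] (F ∧ ¬(¬F ∧ ¬F)) ∧ (F ∧ (((T ∨ F) ∨ ¬x0) ∨ ((F ∧ x0) ∧ T)))
  [7] F ∧ (F ∧ (((T ∨ F) ∨ ¬x0) ∨ ((F ∧ x0) ∧ T)))
  [8] F

Answer: normal form = F  (in 8 steps)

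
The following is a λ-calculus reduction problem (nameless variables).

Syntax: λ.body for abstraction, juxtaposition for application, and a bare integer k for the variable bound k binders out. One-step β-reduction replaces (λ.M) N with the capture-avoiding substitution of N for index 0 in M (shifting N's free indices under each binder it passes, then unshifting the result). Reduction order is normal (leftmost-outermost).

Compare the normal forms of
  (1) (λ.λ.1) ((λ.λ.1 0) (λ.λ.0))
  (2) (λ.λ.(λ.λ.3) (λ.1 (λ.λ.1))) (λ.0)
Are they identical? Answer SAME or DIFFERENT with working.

Term A:
  start: (λ.λ.1) ((λ.λ.1 0) (λ.λ.0))
  →1  λ.(λ.λ.1 0) (λ.λ.0)
  →2  λ.λ.(λ.λ.0) 0
  →3  λ.λ.λ.0

Term B:
  start: (λ.λ.(λ.λ.3) (λ.1 (λ.λ.1))) (λ.0)
  →1  λ.(λ.λ.λ.0) (λ.1 (λ.λ.1))
  →2  λ.λ.λ.0

Answer: SAME — A ⇓ λ.λ.λ.0, B ⇓ λ.λ.λ.0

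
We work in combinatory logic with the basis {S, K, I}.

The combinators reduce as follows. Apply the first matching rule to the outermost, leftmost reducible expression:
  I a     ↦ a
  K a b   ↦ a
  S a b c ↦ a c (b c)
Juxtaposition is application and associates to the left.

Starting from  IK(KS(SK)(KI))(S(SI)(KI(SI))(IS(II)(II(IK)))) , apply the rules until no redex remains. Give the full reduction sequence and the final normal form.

  start: IK(KS(SK)(KI))(S(SI)(KI(SI))(IS(II)(II(IK))))
  step 1: K(KS(SK)(KI))(S(SI)(KI(SI))(IS(II)(II(IK))))
  step 2: KS(SK)(KI)
  step 3: S(KI)

Answer: normal form = S(KI)  (in 3 steps)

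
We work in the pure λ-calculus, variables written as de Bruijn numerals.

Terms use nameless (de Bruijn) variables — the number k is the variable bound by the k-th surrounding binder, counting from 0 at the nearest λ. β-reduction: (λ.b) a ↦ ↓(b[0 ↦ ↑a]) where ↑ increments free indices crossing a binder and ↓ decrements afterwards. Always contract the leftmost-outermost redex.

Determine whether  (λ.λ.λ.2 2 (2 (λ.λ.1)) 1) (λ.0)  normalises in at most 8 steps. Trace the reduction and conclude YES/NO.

  start: (λ.λ.λ.2 2 (2 (λ.λ.1)) 1) (λ.0)
  [1] λ.λ.(λ.0) (λ.0) ((λ.0) (λ.λ.1)) 1
  [2] λ.λ.(λ.0) ((λ.0) (λ.λ.1)) 1
  [3] λ.λ.(λ.0) (λ.λ.1) 1
  [4] λ.λ.(λ.λ.1) 1
  [5] λ.λ.λ.2

Answer: YES — reaches normal form λ.λ.λ.2 in 5 ≤ 8 steps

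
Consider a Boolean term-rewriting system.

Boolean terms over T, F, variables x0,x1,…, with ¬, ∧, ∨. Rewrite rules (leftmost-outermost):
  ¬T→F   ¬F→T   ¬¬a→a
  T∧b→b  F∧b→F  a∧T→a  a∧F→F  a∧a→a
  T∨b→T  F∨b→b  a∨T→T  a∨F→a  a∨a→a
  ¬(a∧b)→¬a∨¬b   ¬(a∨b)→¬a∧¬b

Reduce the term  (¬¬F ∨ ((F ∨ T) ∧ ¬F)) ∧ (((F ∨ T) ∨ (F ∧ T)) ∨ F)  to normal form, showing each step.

  start: (¬¬F ∨ ((F ∨ T) ∧ ¬F)) ∧ (((F ∨ T) ∨ (F ∧ T)) ∨ F)
  step 1: (F ∨ ((F ∨ T) ∧ ¬F)) ∧ (((F ∨ T) ∨ (F ∧ T)) ∨ F)
  step 2: ((F ∨ T) ∧ ¬F) ∧ (((F ∨ T) ∨ (F ∧ T)) ∨ F)
  step 3: (T ∧ ¬F) ∧ (((F ∨ T) ∨ (F ∧ T)) ∨ F)
  step 4: ¬F ∧ (((F ∨ T) ∨ (F ∧ T)) ∨ F)
  step 5: T ∧ (((F ∨ T) ∨ (F ∧ T)) ∨ F)
  step 6: ((F ∨ T) ∨ (F ∧ T)) ∨ F
  step 7: (F ∨ T) ∨ (F ∧ T)
  step 8: T ∨ (F ∧ T)
  step 9: T

Answer: normal form = T  (in 9 steps)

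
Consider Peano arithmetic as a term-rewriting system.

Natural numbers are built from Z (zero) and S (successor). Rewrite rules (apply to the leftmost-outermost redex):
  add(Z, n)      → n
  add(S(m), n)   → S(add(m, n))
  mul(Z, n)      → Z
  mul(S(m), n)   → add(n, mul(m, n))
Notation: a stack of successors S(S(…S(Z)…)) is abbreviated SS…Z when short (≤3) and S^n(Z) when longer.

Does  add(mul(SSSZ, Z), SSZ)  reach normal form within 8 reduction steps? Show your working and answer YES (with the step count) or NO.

  start: add(mul(SSSZ, Z), SSZ)
  step 1: add(add(Z, mul(SSZ, Z)), SSZ)
  step 2: add(mul(SSZ, Z), SSZ)
  step 3: add(add(Z, mul(SZ, Z)), SSZ)
  step 4: add(mul(SZ, Z), SSZ)
  step 5: add(add(Z, mul(Z, Z)), SSZ)
  step 6: add(mul(Z, Z), SSZ)
  step 7: add(Z, SSZ)
  step 8: SSZ

Answer: YES — reaches normal form SSZ in 8 ≤ 8 steps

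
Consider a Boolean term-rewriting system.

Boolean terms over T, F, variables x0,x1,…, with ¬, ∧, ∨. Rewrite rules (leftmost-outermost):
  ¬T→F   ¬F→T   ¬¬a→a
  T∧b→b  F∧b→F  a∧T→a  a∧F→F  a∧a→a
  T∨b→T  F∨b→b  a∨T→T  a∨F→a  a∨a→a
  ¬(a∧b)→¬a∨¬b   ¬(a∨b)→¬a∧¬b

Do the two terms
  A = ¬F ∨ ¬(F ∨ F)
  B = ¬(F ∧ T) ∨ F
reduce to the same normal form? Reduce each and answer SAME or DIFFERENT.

Term A:
  start: ¬F ∨ ¬(F ∨ F)
  [1] T ∨ ¬(F ∨ F)
  [2] T

Term B:
  start: ¬(F ∧ T) ∨ F
  [1] ¬(F ∧ T)
  [2] ¬F ∨ ¬T
  [3] T ∨ ¬T
  [4] T

Answer: SAME — A ⇓ T, B ⇓ T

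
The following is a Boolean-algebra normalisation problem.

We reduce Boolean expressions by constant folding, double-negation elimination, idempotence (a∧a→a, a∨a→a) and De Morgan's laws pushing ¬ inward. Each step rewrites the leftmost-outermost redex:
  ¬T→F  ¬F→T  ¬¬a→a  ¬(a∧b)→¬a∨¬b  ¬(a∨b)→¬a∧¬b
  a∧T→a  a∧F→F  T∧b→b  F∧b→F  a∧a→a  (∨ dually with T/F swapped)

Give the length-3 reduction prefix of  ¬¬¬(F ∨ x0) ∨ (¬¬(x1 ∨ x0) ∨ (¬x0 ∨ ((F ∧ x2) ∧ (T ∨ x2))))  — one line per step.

Answer: after 3 steps: (T ∧ ¬x0) ∨ (¬¬(x1 ∨ x0) ∨ (¬x0 ∨ ((F ∧ x2) ∧ (T ∨ x2))))

Working:
  start: ¬¬¬(F ∨ x0) ∨ (¬¬(x1 ∨ x0) ∨ (¬x0 ∨ ((F ∧ x2) ∧ (T ∨ x2))))
  step 1: ¬(F ∨ x0) ∨ (¬¬(x1 ∨ x0) ∨ (¬x0 ∨ ((F ∧ x2) ∧ (T ∨ x2))))
  step 2: (¬F ∧ ¬x0) ∨ (¬¬(x1 ∨ x0) ∨ (¬x0 ∨ ((F ∧ x2) ∧ (T ∨ x2))))
  step 3: (T ∧ ¬x0) ∨ (¬¬(x1 ∨ x0) ∨ (¬x0 ∨ ((F ∧ x2) ∧ (T ∨ x2))))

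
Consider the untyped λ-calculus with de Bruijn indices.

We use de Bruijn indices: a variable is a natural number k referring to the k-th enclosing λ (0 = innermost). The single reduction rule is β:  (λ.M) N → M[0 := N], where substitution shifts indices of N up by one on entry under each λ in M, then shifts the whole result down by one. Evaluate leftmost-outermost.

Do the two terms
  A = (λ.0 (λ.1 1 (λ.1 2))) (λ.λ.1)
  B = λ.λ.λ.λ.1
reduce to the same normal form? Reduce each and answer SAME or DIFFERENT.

Answer: SAME — A ⇓ λ.λ.λ.λ.1, B ⇓ λ.λ.λ.λ.1

Reduction:
Term A:
  start: (λ.0 (λ.1 1 (λ.1 2))) (λ.λ.1)
  step 1: (λ.λ.1) (λ.(λ.λ.1) (λ.λ.1) (λ.1 (λ.λ.1)))
  step 2: λ.λ.(λ.λ.1) (λ.λ.1) (λ.1 (λ.λ.1))
  step 3: λ.λ.(λ.λ.λ.1) (λ.1 (λ.λ.1))
  step 4: λ.λ.λ.λ.1

Term B:
  start: λ.λ.λ.λ.1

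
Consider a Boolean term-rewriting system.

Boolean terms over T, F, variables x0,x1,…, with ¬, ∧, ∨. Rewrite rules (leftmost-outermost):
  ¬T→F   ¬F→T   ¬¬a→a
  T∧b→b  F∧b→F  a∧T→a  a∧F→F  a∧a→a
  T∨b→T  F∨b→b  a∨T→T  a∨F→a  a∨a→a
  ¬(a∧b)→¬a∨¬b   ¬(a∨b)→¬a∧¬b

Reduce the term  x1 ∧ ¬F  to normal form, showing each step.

  start: x1 ∧ ¬F
  →1  x1 ∧ T
  →2  x1

Answer: normal form = x1  (in 2 steps)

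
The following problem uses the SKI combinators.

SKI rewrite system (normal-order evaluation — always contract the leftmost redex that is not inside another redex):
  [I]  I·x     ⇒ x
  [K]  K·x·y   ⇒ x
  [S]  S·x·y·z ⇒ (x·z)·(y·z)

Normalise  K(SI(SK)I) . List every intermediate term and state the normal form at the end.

Answer: normal form = K(SKI)  (in 3 steps)

Derivation:
  start: K(SI(SK)I)
  →1  K(II(SKI))
  →2  K(I(SKI))
  →3  K(SKI)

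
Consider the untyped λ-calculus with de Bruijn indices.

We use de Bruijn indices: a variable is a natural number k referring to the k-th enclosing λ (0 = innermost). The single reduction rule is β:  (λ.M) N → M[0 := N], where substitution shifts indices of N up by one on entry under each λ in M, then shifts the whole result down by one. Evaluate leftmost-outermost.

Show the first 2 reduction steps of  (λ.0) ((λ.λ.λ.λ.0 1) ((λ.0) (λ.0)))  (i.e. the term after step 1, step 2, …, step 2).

  start: (λ.0) ((λ.λ.λ.λ.0 1) ((λ.0) (λ.0)))
  [1] (λ.λ.λ.λ.0 1) ((λ.0) (λ.0))
  [2] λ.λ.λ.0 1

Answer: after 2 steps: λ.λ.λ.0 1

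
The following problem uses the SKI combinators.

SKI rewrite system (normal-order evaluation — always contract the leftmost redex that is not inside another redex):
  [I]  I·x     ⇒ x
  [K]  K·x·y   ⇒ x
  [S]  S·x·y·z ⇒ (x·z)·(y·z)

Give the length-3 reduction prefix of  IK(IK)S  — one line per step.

Answer: after 3 steps: K

Derivation:
  start: IK(IK)S
  step 1: K(IK)S
  step 2: IK
  step 3: K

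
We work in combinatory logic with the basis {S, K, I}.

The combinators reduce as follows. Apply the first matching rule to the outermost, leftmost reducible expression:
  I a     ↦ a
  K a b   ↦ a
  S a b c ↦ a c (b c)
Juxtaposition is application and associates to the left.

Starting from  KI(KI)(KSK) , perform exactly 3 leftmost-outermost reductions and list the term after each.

Answer: after 3 steps: S

Derivation:
  start: KI(KI)(KSK)
  step 1: I(KSK)
  step 2: KSK
  step 3: S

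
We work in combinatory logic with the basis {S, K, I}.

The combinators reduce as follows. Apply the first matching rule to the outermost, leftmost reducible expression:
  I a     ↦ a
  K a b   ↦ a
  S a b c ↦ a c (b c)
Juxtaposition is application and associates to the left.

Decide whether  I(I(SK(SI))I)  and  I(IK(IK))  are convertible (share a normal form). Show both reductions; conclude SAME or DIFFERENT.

Term A:
  start: I(I(SK(SI))I)
  step 1: I(SK(SI))I
  step 2: SK(SI)I
  step 3: KI(SII)
  step 4: I

Term B:
  start: I(IK(IK))
  step 1: IK(IK)
  step 2: K(IK)
  step 3: KK

Answer: DIFFERENT — A ⇓ I, B ⇓ KK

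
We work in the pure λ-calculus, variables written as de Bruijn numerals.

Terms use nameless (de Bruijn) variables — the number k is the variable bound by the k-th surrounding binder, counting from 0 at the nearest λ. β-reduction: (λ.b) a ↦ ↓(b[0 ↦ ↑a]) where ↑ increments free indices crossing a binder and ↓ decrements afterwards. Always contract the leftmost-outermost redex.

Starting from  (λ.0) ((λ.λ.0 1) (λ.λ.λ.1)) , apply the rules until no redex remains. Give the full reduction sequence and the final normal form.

  start: (λ.0) ((λ.λ.0 1) (λ.λ.λ.1))
  step 1: (λ.λ.0 1) (λ.λ.λ.1)
  step 2: λ.0 (λ.λ.λ.1)

Answer: normal form = λ.0 (λ.λ.λ.1)  (in 2 steps)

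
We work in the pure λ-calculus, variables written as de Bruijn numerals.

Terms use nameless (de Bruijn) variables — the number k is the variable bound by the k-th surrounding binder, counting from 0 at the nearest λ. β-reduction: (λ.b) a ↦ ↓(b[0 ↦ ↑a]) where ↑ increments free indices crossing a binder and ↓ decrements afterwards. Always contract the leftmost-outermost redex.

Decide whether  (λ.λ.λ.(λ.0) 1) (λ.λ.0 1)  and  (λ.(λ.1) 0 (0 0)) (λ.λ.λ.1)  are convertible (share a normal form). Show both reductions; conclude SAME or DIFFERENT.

Term A:
  start: (λ.λ.λ.(λ.0) 1) (λ.λ.0 1)
  →1  λ.λ.(λ.0) 1
  →2  λ.λ.1

Term B:
  start: (λ.(λ.1) 0 (0 0)) (λ.λ.λ.1)
  →1  (λ.λ.λ.λ.1) (λ.λ.λ.1) ((λ.λ.λ.1) (λ.λ.λ.1))
  →2  (λ.λ.λ.1) ((λ.λ.λ.1) (λ.λ.λ.1))
  →3  λ.λ.1

Answer: SAME — A ⇓ λ.λ.1, B ⇓ λ.λ.1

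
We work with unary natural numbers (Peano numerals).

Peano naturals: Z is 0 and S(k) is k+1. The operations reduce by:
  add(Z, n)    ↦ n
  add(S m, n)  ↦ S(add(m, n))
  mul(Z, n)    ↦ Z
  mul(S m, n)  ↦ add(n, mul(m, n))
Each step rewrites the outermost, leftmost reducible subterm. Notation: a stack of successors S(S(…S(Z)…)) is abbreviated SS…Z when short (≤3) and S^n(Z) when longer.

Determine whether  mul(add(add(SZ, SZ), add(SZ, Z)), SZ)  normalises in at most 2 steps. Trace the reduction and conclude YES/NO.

  start: mul(add(add(SZ, SZ), add(SZ, Z)), SZ)
  →1  mul(add(S(add(Z, SZ)), add(SZ, Z)), SZ)
  →2  mul(S(add(add(Z, SZ), add(SZ, Z))), SZ)

Answer: NO — after 2 steps the term is mul(S(add(add(Z, SZ), add(SZ, Z))), SZ), not yet normal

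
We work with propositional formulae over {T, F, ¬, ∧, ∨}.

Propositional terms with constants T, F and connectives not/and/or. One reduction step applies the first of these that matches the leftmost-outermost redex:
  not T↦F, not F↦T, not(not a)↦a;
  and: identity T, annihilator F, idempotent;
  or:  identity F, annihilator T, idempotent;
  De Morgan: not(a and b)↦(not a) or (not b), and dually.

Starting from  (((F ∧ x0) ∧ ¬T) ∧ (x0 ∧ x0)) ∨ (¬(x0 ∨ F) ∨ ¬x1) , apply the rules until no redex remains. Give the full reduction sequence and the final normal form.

  start: (((F ∧ x0) ∧ ¬T) ∧ (x0 ∧ x0)) ∨ (¬(x0 ∨ F) ∨ ¬x1)
  step 1: ((F ∧ ¬T) ∧ (x0 ∧ x0)) ∨ (¬(x0 ∨ F) ∨ ¬x1)
  step 2: (F ∧ (x0 ∧ x0)) ∨ (¬(x0 ∨ F) ∨ ¬x1)
  step 3: F ∨ (¬(x0 ∨ F) ∨ ¬x1)
  step 4: ¬(x0 ∨ F) ∨ ¬x1
  step 5: (¬x0 ∧ ¬F) ∨ ¬x1
  step 6: (¬x0 ∧ T) ∨ ¬x1
  step 7: ¬x0 ∨ ¬x1

Answer: normal form = ¬x0 ∨ ¬x1  (in 7 steps)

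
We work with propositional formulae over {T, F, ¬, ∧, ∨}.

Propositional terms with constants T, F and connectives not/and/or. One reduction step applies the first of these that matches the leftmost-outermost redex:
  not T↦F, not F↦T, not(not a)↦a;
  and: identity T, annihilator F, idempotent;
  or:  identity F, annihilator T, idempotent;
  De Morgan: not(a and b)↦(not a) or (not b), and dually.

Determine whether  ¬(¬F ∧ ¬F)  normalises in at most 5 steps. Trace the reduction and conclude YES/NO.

Answer: YES — reaches normal form F in 3 ≤ 5 steps

Reduction:
  start: ¬(¬F ∧ ¬F)
  [1] ¬¬F ∨ ¬¬F
  [2] ¬¬F
  [3] F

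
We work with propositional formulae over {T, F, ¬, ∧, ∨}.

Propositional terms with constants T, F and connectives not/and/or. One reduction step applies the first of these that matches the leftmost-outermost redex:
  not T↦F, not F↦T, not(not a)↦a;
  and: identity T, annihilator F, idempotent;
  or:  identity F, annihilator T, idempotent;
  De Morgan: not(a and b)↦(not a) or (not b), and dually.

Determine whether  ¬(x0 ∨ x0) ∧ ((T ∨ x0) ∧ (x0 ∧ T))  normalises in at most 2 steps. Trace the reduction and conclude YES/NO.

Answer: NO — after 2 steps the term is ¬x0 ∧ ((T ∨ x0) ∧ (x0 ∧ T)), not yet normal

Working:
  start: ¬(x0 ∨ x0) ∧ ((T ∨ x0) ∧ (x0 ∧ T))
  step 1: (¬x0 ∧ ¬x0) ∧ ((T ∨ x0) ∧ (x0 ∧ T))
  step 2: ¬x0 ∧ ((T ∨ x0) ∧ (x0 ∧ T))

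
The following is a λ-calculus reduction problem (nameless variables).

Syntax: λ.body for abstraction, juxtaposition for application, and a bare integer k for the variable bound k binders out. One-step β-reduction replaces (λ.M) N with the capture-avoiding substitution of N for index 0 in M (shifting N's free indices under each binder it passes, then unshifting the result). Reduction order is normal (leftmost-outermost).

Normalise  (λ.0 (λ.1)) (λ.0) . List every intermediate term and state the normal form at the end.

Answer: normal form = λ.λ.0  (in 2 steps)

Working:
  start: (λ.0 (λ.1)) (λ.0)
  [1] (λ.0) (λ.λ.0)
  [2] λ.λ.0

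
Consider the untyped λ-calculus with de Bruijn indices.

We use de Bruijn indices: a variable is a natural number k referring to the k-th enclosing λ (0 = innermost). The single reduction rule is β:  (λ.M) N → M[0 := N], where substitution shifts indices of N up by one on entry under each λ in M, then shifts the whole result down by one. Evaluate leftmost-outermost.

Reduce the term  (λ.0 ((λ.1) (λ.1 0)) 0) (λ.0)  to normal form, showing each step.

Answer: normal form = λ.0  (in 4 steps)

Working:
  start: (λ.0 ((λ.1) (λ.1 0)) 0) (λ.0)
  step 1: (λ.0) ((λ.λ.0) (λ.(λ.0) 0)) (λ.0)
  step 2: (λ.λ.0) (λ.(λ.0) 0) (λ.0)
  step 3: (λ.0) (λ.0)
  step 4: λ.0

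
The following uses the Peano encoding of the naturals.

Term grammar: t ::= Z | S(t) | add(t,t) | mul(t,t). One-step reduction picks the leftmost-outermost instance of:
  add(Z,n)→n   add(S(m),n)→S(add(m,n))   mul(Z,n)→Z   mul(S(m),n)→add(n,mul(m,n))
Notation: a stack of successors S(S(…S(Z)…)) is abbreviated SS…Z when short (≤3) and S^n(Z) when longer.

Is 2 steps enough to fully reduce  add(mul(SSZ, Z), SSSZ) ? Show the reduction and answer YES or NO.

Answer: NO — after 2 steps the term is add(mul(SZ, Z), SSSZ), not yet normal

Working:
  start: add(mul(SSZ, Z), SSSZ)
  step 1: add(add(Z, mul(SZ, Z)), SSSZ)
  step 2: add(mul(SZ, Z), SSSZ)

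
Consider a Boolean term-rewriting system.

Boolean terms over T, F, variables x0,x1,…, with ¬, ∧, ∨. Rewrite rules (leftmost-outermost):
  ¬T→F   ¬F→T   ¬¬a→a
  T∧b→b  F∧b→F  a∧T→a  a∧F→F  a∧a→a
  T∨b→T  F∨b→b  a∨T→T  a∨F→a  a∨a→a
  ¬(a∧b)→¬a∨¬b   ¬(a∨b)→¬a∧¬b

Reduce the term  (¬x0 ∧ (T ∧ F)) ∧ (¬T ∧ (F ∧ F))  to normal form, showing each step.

  start: (¬x0 ∧ (T ∧ F)) ∧ (¬T ∧ (F ∧ F))
  [1] (¬x0 ∧ F) ∧ (¬T ∧ (F ∧ F))
  [2] F ∧ (¬T ∧ (F ∧ F))
  [3] F

Answer: normal form = F  (in 3 steps)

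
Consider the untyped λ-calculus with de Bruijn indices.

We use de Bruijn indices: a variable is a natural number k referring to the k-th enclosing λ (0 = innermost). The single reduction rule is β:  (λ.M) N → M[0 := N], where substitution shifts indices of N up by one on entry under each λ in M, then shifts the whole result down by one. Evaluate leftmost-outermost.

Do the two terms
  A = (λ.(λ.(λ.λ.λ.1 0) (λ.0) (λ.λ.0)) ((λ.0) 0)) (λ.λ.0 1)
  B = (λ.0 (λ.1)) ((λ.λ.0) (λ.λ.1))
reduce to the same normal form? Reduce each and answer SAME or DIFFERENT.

Term A:
  start: (λ.(λ.(λ.λ.λ.1 0) (λ.0) (λ.λ.0)) ((λ.0) 0)) (λ.λ.0 1)
  →1  (λ.(λ.λ.λ.1 0) (λ.0) (λ.λ.0)) ((λ.0) (λ.λ.0 1))
  →2  (λ.λ.λ.1 0) (λ.0) (λ.λ.0)
  →3  (λ.λ.1 0) (λ.λ.0)
  →4  λ.(λ.λ.0) 0
  →5  λ.λ.0

Term B:
  start: (λ.0 (λ.1)) ((λ.λ.0) (λ.λ.1))
  →1  (λ.λ.0) (λ.λ.1) (λ.(λ.λ.0) (λ.λ.1))
  →2  (λ.0) (λ.(λ.λ.0) (λ.λ.1))
  →3  λ.(λ.λ.0) (λ.λ.1)
  →4  λ.λ.0

Answer: SAME — A ⇓ λ.λ.0, B ⇓ λ.λ.0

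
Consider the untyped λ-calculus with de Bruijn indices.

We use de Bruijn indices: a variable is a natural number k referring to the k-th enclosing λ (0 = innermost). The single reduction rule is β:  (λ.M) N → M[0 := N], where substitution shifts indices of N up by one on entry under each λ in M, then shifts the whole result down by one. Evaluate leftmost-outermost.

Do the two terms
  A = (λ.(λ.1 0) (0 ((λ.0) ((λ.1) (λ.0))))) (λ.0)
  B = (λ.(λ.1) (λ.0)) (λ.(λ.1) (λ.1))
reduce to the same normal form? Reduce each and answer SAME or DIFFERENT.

Term A:
  start: (λ.(λ.1 0) (0 ((λ.0) ((λ.1) (λ.0))))) (λ.0)
  →1  (λ.(λ.0) 0) ((λ.0) ((λ.0) ((λ.λ.0) (λ.0))))
  →2  (λ.0) ((λ.0) ((λ.0) ((λ.λ.0) (λ.0))))
  →3  (λ.0) ((λ.0) ((λ.λ.0) (λ.0)))
  →4  (λ.0) ((λ.λ.0) (λ.0))
  →5  (λ.λ.0) (λ.0)
  →6  λ.0

Term B:
  start: (λ.(λ.1) (λ.0)) (λ.(λ.1) (λ.1))
  →1  (λ.λ.(λ.1) (λ.1)) (λ.0)
  →2  λ.(λ.1) (λ.1)
  →3  λ.0

Answer: SAME — A ⇓ λ.0, B ⇓ λ.0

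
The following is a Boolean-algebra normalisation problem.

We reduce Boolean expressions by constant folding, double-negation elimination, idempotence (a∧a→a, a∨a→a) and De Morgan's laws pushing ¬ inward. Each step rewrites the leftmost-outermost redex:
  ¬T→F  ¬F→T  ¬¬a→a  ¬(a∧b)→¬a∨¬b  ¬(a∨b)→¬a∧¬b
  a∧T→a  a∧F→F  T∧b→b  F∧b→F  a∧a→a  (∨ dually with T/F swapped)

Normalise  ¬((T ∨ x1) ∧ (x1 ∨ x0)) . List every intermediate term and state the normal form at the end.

Answer: normal form = ¬x1 ∧ ¬x0  (in 6 steps)

Derivation:
  start: ¬((T ∨ x1) ∧ (x1 ∨ x0))
  step 1: ¬(T ∨ x1) ∨ ¬(x1 ∨ x0)
  step 2: (¬T ∧ ¬x1) ∨ ¬(x1 ∨ x0)
  step 3: (F ∧ ¬x1) ∨ ¬(x1 ∨ x0)
  step 4: F ∨ ¬(x1 ∨ x0)
  step 5: ¬(x1 ∨ x0)
  step 6: ¬x1 ∧ ¬x0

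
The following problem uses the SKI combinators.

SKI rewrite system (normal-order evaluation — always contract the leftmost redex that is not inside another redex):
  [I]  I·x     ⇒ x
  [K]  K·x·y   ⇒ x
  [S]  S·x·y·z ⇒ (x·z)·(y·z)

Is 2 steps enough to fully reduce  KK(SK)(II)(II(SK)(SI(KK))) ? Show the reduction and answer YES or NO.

  start: KK(SK)(II)(II(SK)(SI(KK)))
  →1  K(II)(II(SK)(SI(KK)))
  →2  II

Answer: NO — after 2 steps the term is II, not yet normal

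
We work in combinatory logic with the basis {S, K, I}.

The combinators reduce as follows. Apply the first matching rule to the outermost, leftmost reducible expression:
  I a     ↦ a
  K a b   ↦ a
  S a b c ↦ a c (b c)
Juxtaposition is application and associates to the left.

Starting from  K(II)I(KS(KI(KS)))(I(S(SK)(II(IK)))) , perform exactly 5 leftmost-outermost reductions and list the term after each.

Answer: after 5 steps: S(S(SK)(II(IK)))

Reduction:
  start: K(II)I(KS(KI(KS)))(I(S(SK)(II(IK))))
  step 1: II(KS(KI(KS)))(I(S(SK)(II(IK))))
  step 2: I(KS(KI(KS)))(I(S(SK)(II(IK))))
  step 3: KS(KI(KS))(I(S(SK)(II(IK))))
  step 4: S(I(S(SK)(II(IK))))
  step 5: S(S(SK)(II(IK)))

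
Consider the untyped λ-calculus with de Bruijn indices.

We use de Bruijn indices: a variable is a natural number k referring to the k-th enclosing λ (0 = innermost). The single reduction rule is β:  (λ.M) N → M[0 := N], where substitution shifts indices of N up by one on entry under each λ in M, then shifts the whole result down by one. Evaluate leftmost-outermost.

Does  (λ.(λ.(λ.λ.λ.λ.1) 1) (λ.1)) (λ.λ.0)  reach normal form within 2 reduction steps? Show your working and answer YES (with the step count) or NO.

Answer: NO — after 2 steps the term is (λ.λ.λ.λ.1) (λ.λ.0), not yet normal

Reduction:
  start: (λ.(λ.(λ.λ.λ.λ.1) 1) (λ.1)) (λ.λ.0)
  step 1: (λ.(λ.λ.λ.λ.1) (λ.λ.0)) (λ.λ.λ.0)
  step 2: (λ.λ.λ.λ.1) (λ.λ.0)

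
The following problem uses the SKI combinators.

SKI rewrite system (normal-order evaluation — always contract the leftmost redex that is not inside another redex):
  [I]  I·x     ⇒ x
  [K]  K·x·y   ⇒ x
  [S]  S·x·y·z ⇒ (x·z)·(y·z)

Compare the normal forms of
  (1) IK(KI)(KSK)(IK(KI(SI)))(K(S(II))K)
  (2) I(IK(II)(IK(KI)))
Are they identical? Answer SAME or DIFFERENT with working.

Term A:
  start: IK(KI)(KSK)(IK(KI(SI)))(K(S(II))K)
  step 1: K(KI)(KSK)(IK(KI(SI)))(K(S(II))K)
  step 2: KI(IK(KI(SI)))(K(S(II))K)
  step 3: I(K(S(II))K)
  step 4: K(S(II))K
  step 5: S(II)
  step 6: SI

Term B:
  start: I(IK(II)(IK(KI)))
  step 1: IK(II)(IK(KI))
  step 2: K(II)(IK(KI))
  step 3: II
  step 4: I

Answer: DIFFERENT — A ⇓ SI, B ⇓ I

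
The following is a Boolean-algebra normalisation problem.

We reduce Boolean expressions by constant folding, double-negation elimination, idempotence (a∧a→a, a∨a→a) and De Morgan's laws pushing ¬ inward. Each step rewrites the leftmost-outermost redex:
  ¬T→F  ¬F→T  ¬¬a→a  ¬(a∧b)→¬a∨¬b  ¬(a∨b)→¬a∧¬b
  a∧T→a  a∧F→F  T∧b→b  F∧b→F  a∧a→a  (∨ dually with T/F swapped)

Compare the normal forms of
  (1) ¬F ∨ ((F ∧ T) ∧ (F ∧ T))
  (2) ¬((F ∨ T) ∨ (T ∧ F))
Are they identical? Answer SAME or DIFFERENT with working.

Answer: DIFFERENT — A ⇓ T, B ⇓ F

Derivation:
Term A:
  start: ¬F ∨ ((F ∧ T) ∧ (F ∧ T))
  [1] T ∨ ((F ∧ T) ∧ (F ∧ T))
  [2] T

Term B:
  start: ¬((F ∨ T) ∨ (T ∧ F))
  [1] ¬(F ∨ T) ∧ ¬(T ∧ F)
  [2] (¬F ∧ ¬T) ∧ ¬(T ∧ F)
  [3] (T ∧ ¬T) ∧ ¬(T ∧ F)
  [4] ¬T ∧ ¬(T ∧ F)
  [5] F ∧ ¬(T ∧ F)
  [6] F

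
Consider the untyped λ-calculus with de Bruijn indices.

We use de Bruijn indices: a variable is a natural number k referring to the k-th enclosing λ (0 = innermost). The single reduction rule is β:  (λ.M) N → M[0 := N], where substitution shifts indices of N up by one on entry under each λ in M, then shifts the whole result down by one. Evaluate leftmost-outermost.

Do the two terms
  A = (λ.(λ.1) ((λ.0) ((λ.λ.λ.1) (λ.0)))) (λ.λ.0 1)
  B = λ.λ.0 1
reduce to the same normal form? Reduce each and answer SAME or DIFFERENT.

Term A:
  start: (λ.(λ.1) ((λ.0) ((λ.λ.λ.1) (λ.0)))) (λ.λ.0 1)
  [1] (λ.λ.λ.0 1) ((λ.0) ((λ.λ.λ.1) (λ.0)))
  [2] λ.λ.0 1

Term B:
  start: λ.λ.0 1

Answer: SAME — A ⇓ λ.λ.0 1, B ⇓ λ.λ.0 1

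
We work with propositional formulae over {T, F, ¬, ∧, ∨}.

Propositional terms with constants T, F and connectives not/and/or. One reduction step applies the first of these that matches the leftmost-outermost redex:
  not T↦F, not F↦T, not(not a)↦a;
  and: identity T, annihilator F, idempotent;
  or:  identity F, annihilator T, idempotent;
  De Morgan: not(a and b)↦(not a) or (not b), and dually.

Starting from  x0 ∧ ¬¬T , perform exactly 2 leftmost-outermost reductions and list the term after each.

  start: x0 ∧ ¬¬T
  step 1: x0 ∧ T
  step 2: x0

Answer: after 2 steps: x0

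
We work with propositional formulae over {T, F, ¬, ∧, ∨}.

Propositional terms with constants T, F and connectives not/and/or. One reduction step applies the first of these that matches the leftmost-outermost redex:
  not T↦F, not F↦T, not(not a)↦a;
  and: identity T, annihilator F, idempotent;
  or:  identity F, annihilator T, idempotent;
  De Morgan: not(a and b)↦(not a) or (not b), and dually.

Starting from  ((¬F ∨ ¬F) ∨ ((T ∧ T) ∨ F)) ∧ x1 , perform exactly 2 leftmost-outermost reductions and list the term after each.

Answer: after 2 steps: (T ∨ ((T ∧ T) ∨ F)) ∧ x1

Reduction:
  start: ((¬F ∨ ¬F) ∨ ((T ∧ T) ∨ F)) ∧ x1
  →1  (¬F ∨ ((T ∧ T) ∨ F)) ∧ x1
  →2  (T ∨ ((T ∧ T) ∨ F)) ∧ x1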